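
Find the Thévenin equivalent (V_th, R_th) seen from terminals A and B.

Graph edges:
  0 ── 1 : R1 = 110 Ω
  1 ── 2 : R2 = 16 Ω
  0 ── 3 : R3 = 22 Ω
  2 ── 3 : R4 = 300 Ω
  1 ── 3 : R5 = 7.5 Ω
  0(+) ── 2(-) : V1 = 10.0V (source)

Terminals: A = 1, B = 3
Step 1 — V_th is the open-circuit voltage V_A - V_B (nothing connected across the terminals).
Nodal analysis, taking node 2 as the 0 V reference.
Source V1 fixes V_0 = 10 V.
KCL at each unknown node (sum of currents leaving = 0; resistances in Ω):
  Node 1: (V_1 - 10)/110 + (V_1 - 0)/16 + (V_1 - V_3)/7.5 = 0
  Node 3: (V_3 - 10)/22 + (V_3 - 0)/300 + (V_3 - V_1)/7.5 = 0
Collecting terms (coefficients in siemens):
  0.2049·V_1 - 0.1333·V_3 = 0.09091
  0.1821·V_3 - 0.1333·V_1 = 0.4545
Determinant D = (0.2049)(0.1821) - (-0.1333)(-0.1333) = 0.01954
V_1 = [(0.09091)(0.1821) - (-0.1333)(0.4545)]/D = 3.948 V
V_3 = [(0.2049)(0.4545) - (0.09091)(-0.1333)]/D = 5.386 V
V_th = V_1 - V_3 = 3.948 - 5.386 = -1.438 V
Step 2 — R_th: zero the source — replace V1 by a short circuit (node 2 merges into node 0) — and find the resistance seen between A (node 1) and B (node 3).
Reduce the network between node 1 (A) and node 3 (B) by series/parallel combination:
  Rp1 = R1 ‖ R2 (parallel, both between nodes 0 and 1) = 1/(1/110 + 1/16) = 13.97 Ω
  Rp2 = R3 ‖ R4 (parallel, both between nodes 0 and 3) = 1/(1/22 + 1/300) = 20.5 Ω
  Rs1 = Rp1 + Rp2 (series, joined only at node 0) = 13.97 + 20.5 = 34.47 Ω
  Rp3 = R5 ‖ Rs1 (parallel, both between nodes 1 and 3) = 1/(1/7.5 + 1/34.47) = 6.16 Ω
R_th = 6.16 Ω

Final answer: V_th = -1.438 V, R_th = 6.16 Ω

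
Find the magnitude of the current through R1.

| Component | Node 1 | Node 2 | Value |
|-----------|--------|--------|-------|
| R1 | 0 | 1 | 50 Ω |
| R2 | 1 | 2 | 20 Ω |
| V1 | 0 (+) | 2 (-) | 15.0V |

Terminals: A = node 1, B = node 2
Nodal analysis, taking node 2 as the 0 V reference.
Source V1 fixes V_0 = 15 V.
KCL at each unknown node (sum of currents leaving = 0; resistances in Ω):
  Node 1: (V_1 - 15)/50 + (V_1 - 0)/20 = 0
Collecting terms: 0.07 × V_1 = 0.3  =>  V_1 = 4.286 V
I_R1 = (V_0 - V_1)/R1 = (15 - 4.286)/50 = 0.2143 A
|I_R1| = 0.2143 A

Final answer: |I_R1| = 0.2143 A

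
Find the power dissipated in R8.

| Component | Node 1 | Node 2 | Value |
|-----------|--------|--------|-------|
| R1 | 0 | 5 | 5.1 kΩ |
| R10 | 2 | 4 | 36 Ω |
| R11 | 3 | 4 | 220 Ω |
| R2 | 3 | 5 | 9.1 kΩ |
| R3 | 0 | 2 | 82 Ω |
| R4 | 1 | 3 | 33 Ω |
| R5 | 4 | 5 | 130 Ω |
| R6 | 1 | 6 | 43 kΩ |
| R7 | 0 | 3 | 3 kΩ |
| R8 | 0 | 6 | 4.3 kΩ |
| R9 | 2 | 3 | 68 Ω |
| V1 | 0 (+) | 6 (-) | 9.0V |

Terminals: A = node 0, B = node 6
Nodal analysis, taking node 6 as the 0 V reference.
Source V1 fixes V_0 = 9 V.
KCL at each unknown node (sum of currents leaving = 0; resistances in Ω):
  Node 1: (V_1 - V_3)/33 + (V_1 - 0)/43000 = 0
  Node 2: (V_2 - 9)/82 + (V_2 - V_3)/68 + (V_2 - V_4)/36 = 0
  Node 3: (V_3 - V_5)/9100 + (V_3 - V_1)/33 + (V_3 - 9)/3000 + (V_3 - V_2)/68 + (V_3 - V_4)/220 = 0
  Node 4: (V_4 - V_5)/130 + (V_4 - V_2)/36 + (V_4 - V_3)/220 = 0
  Node 5: (V_5 - 9)/5100 + (V_5 - V_3)/9100 + (V_5 - V_4)/130 = 0
Collecting terms (coefficients in siemens):
  0.03033·V_1 - 0.0303·V_3 = 0
  0.05468·V_2 - 0.01471·V_3 - 0.02778·V_4 = 0.1098
  0.05·V_3 - 0.0303·V_1 - 0.01471·V_2 - 0.004545·V_4 - 0.0001099·V_5 = 0.003
  0.04002·V_4 - 0.02778·V_2 - 0.004545·V_3 - 0.007692·V_5 = 0
  0.007998·V_5 - 0.0001099·V_3 - 0.007692·V_4 = 0.001765
Solving these 5 simultaneous equations (Gaussian elimination) gives:
  V_1 = 8.966 V, V_2 = 8.984 V, V_3 = 8.973 V, V_4 = 8.982 V
  V_5 = 8.983 V
I_R8 = (V_0 - V_6)/R8 = (9 - 0)/4300 = 0.002093 A
P_R8 = I_R8² × R8 = (0.002093)² × 4300 = 0.01884 W

Final answer: 0.01884 W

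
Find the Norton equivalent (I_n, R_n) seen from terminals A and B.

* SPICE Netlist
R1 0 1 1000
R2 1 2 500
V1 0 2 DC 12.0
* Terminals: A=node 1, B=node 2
Find the Thévenin equivalent first; then I_n = V_th/R_th and R_n = R_th.
Step 1 — V_th is the open-circuit voltage V_A - V_B (nothing connected across the terminals).
Nodal analysis, taking node 2 as the 0 V reference.
Source V1 fixes V_0 = 12 V.
KCL at each unknown node (sum of currents leaving = 0; resistances in Ω):
  Node 1: (V_1 - 12)/1000 + (V_1 - 0)/500 = 0
Collecting terms: 0.003 × V_1 = 0.012  =>  V_1 = 4 V
V_th = V_1 - V_2 = 4 - 0 = 4 V
Step 2 — R_th: zero the source — replace V1 by a short circuit (node 2 merges into node 0) — and find the resistance seen between A (node 1) and B (node 0).
Reduce the network between node 1 (A) and node 0 (B) by series/parallel combination:
  Rp1 = R1 ‖ R2 (parallel, both between nodes 0 and 1) = 1/(1/1000 + 1/500) = 333.3 Ω
R_th = 333.3 Ω
I_n = V_th/R_th = 4/333.3 = 0.012 A, and R_n = R_th = 333.3 Ω

Final answer: I_n = 0.012 A, R_n = 333.3 Ω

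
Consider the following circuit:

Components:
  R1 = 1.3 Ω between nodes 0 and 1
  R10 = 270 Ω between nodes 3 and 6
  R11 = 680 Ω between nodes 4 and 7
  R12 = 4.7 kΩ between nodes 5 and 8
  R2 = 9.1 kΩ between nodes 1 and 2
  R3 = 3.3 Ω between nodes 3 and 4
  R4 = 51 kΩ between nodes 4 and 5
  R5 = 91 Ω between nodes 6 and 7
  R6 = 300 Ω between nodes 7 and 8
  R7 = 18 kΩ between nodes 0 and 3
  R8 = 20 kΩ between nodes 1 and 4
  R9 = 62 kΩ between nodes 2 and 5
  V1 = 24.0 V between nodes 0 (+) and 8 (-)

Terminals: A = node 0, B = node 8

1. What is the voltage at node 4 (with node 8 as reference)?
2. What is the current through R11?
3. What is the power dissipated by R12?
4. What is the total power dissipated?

Nodal analysis, taking node 8 as the 0 V reference.
Source V1 fixes V_0 = 24 V.
KCL at each unknown node (sum of currents leaving = 0; resistances in Ω):
  Node 1: (V_1 - 24)/1.3 + (V_1 - V_2)/9100 + (V_1 - V_4)/20000 = 0
  Node 2: (V_2 - V_1)/9100 + (V_2 - V_5)/62000 = 0
  Node 3: (V_3 - V_4)/3.3 + (V_3 - 24)/18000 + (V_3 - V_6)/270 = 0
  Node 4: (V_4 - V_3)/3.3 + (V_4 - V_5)/51000 + (V_4 - V_1)/20000 + (V_4 - V_7)/680 = 0
  Node 5: (V_5 - V_4)/51000 + (V_5 - V_2)/62000 + (V_5 - 0)/4700 = 0
  Node 6: (V_6 - V_7)/91 + (V_6 - V_3)/270 = 0
  Node 7: (V_7 - V_6)/91 + (V_7 - 0)/300 + (V_7 - V_4)/680 = 0
Collecting terms (coefficients in siemens):
  0.7694·V_1 - 0.0001099·V_2 - 0.00005·V_4 = 18.46
  0.000126·V_2 - 0.0001099·V_1 - 0.00001613·V_5 = 0
  0.3068·V_3 - 0.303·V_4 - 0.003704·V_6 = 0.001333
  0.3046·V_4 - 0.00005·V_1 - 0.303·V_3 - 0.00001961·V_5 - 0.001471·V_7 = 0
  0.0002485·V_5 - 0.00001613·V_2 - 0.00001961·V_4 = 0
  0.01469·V_6 - 0.003704·V_3 - 0.01099·V_7 = 0
  0.01579·V_7 - 0.001471·V_4 - 0.01099·V_6 = 0
Solving these 7 simultaneous equations (Gaussian elimination) gives:
  V_1 = 24 V, V_2 = 21.12 V, V_3 = 1.286 V, V_4 = 1.287 V
  V_5 = 1.472 V, V_6 = 0.863 V, V_7 = 0.7203 V
Part 1:
  Read off the nodal solution: V_4 = 1.287 V
Part 2:
  I_R11 = (V_4 - V_7)/R11 = (1.287 - 0.7203)/680 = 0.0008336 A
  Magnitude: I_R11 = 0.0008336 A
Part 3:
  I_R12 = (V_5 - V_8)/R12 = (1.472 - 0)/4700 = 0.0003132 A
  P_R12 = I_R12² × R12 = (0.0003132)² × 4700 = 0.000461 W
Part 4:
  Power in each resistor, P = (ΔV)²/R:
    P_R1 = (24 - 24)²/1.3 = 0.000002742 W
    P_R2 = (24 - 21.12)²/9100 = 0.0009134 W
    P_R3 = (1.286 - 1.287)²/3.3 = 0.0000003081 W
    P_R4 = (1.287 - 1.472)²/51000 = 0.0000006701 W
    P_R5 = (0.863 - 0.7203)²/91 = 0.0002236 W
    P_R6 = (0.7203 - 0)²/300 = 0.00173 W
    P_R7 = (24 - 1.286)²/18000 = 0.02866 W
    P_R8 = (24 - 1.287)²/20000 = 0.02579 W
    P_R9 = (21.12 - 1.472)²/62000 = 0.006223 W
    P_R10 = (1.286 - 0.863)²/270 = 0.0006634 W
    P_R11 = (1.287 - 0.7203)²/680 = 0.0004725 W
    P_R12 = (1.472 - 0)²/4700 = 0.000461 W
  P_total = P_R1 + P_R2 + P_R3 + P_R4 + P_R5 + P_R6 + P_R7 + P_R8 + P_R9 + P_R10 + P_R11 + P_R12 = 0.06514 W

Final answers:
1. V_4 = 1.287 V
2. I_R11 = 0.0008336 A
3. P_R12 = 0.000461 W
4. P_total = 0.06514 W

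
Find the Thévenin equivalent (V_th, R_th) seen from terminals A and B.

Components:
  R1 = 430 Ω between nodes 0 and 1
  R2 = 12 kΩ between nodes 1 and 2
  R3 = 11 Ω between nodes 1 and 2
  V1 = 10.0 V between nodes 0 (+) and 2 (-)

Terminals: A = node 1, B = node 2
Step 1 — V_th is the open-circuit voltage V_A - V_B (nothing connected across the terminals).
Nodal analysis, taking node 2 as the 0 V reference.
Source V1 fixes V_0 = 10 V.
KCL at each unknown node (sum of currents leaving = 0; resistances in Ω):
  Node 1: (V_1 - 10)/430 + (V_1 - 0)/12000 + (V_1 - 0)/11 = 0
Collecting terms: 0.09332 × V_1 = 0.02326  =>  V_1 = 0.2492 V
V_th = V_1 - V_2 = 0.2492 - 0 = 0.2492 V
Step 2 — R_th: zero the source — replace V1 by a short circuit (node 2 merges into node 0) — and find the resistance seen between A (node 1) and B (node 0).
Reduce the network between node 1 (A) and node 0 (B) by series/parallel combination:
  Rp1 = R1 ‖ R2 ‖ R3 (parallel, all between nodes 0 and 1) = 1/(1/430 + 1/12000 + 1/11) = 10.72 Ω
R_th = 10.72 Ω

Final answer: V_th = 0.2492 V, R_th = 10.72 Ω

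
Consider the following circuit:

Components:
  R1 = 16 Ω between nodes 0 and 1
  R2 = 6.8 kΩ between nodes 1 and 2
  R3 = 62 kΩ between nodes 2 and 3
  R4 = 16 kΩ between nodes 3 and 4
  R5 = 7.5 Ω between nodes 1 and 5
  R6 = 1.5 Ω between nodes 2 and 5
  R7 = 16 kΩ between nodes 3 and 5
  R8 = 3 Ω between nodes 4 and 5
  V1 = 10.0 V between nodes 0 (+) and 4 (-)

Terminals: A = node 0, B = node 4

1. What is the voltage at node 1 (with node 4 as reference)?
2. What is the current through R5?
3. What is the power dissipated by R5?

Nodal analysis, taking node 4 as the 0 V reference.
Source V1 fixes V_0 = 10 V.
KCL at each unknown node (sum of currents leaving = 0; resistances in Ω):
  Node 1: (V_1 - 10)/16 + (V_1 - V_2)/6800 + (V_1 - V_5)/7.5 = 0
  Node 2: (V_2 - V_1)/6800 + (V_2 - V_3)/62000 + (V_2 - V_5)/1.5 = 0
  Node 3: (V_3 - V_2)/62000 + (V_3 - 0)/16000 + (V_3 - V_5)/16000 = 0
  Node 5: (V_5 - V_1)/7.5 + (V_5 - V_2)/1.5 + (V_5 - V_3)/16000 + (V_5 - 0)/3 = 0
Collecting terms (coefficients in siemens):
  0.196·V_1 - 0.0001471·V_2 - 0.1333·V_5 = 0.625
  0.6668·V_2 - 0.0001471·V_1 - 0.00001613·V_3 - 0.6667·V_5 = 0
  0.0001411·V_3 - 0.00001613·V_2 - 0.0000625·V_5 = 0
  1.133·V_5 - 0.1333·V_1 - 0.6667·V_2 - 0.0000625·V_3 = 0
Solving these 4 simultaneous equations (Gaussian elimination) gives:
  V_1 = 3.96 V, V_2 = 1.133 V, V_3 = 0.6309 V, V_5 = 1.132 V
Part 1:
  Read off the nodal solution: V_1 = 3.96 V
Part 2:
  I_R5 = (V_1 - V_5)/R5 = (3.96 - 1.132)/7.5 = 0.3771 A
  Magnitude: I_R5 = 0.3771 A
Part 3:
  I_R5 = (V_1 - V_5)/R5 = (3.96 - 1.132)/7.5 = 0.3771 A
  P_R5 = I_R5² × R5 = (0.3771)² × 7.5 = 1.066 W

Final answers:
1. V_1 = 3.96 V
2. I_R5 = 0.3771 A
3. P_R5 = 1.066 W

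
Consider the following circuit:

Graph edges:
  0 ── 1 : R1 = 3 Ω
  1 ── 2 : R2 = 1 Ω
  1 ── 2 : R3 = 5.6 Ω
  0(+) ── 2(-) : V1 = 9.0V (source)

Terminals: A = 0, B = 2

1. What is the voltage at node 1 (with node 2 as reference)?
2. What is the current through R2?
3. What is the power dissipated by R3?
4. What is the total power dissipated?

Nodal analysis, taking node 2 as the 0 V reference.
Source V1 fixes V_0 = 9 V.
KCL at each unknown node (sum of currents leaving = 0; resistances in Ω):
  Node 1: (V_1 - 9)/3 + (V_1 - 0)/1 + (V_1 - 0)/5.6 = 0
Collecting terms: 1.512 × V_1 = 3  =>  V_1 = 1.984 V
Part 1:
  Read off the nodal solution: V_1 = 1.984 V
Part 2:
  I_R2 = (V_1 - V_2)/R2 = (1.984 - 0)/1 = 1.984 A
  Magnitude: I_R2 = 1.984 A
Part 3:
  I_R3 = (V_1 - V_2)/R3 = (1.984 - 0)/5.6 = 0.3543 A
  P_R3 = I_R3² × R3 = (0.3543)² × 5.6 = 0.7031 W
Part 4:
  Power in each resistor, P = (ΔV)²/R:
    P_R1 = (9 - 1.984)²/3 = 16.41 W
    P_R2 = (1.984 - 0)²/1 = 3.937 W
    P_R3 = (1.984 - 0)²/5.6 = 0.7031 W
  P_total = P_R1 + P_R2 + P_R3 = 21.05 W

Final answers:
1. V_1 = 1.984 V
2. I_R2 = 1.984 A
3. P_R3 = 0.7031 W
4. P_total = 21.05 W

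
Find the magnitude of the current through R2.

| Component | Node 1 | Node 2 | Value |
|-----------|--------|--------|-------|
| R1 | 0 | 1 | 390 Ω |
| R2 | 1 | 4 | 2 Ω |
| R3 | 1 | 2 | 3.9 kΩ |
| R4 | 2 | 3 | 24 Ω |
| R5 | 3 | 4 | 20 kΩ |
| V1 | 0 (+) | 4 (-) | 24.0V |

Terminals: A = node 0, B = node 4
Nodal analysis, taking node 4 as the 0 V reference.
Source V1 fixes V_0 = 24 V.
KCL at each unknown node (sum of currents leaving = 0; resistances in Ω):
  Node 1: (V_1 - 24)/390 + (V_1 - 0)/2 + (V_1 - V_2)/3900 = 0
  Node 2: (V_2 - V_1)/3900 + (V_2 - V_3)/24 = 0
  Node 3: (V_3 - V_2)/24 + (V_3 - 0)/20000 = 0
Collecting terms (coefficients in siemens):
  0.5028·V_1 - 0.0002564·V_2 = 0.06154
  0.04192·V_2 - 0.0002564·V_1 - 0.04167·V_3 = 0
  0.04172·V_3 - 0.04167·V_2 = 0
Solving these 3 simultaneous equations (Gaussian elimination) gives:
  V_1 = 0.1224 V, V_2 = 0.1025 V, V_3 = 0.1024 V
I_R2 = (V_1 - V_4)/R2 = (0.1224 - 0)/2 = 0.06122 A
|I_R2| = 0.06122 A

Final answer: |I_R2| = 0.06122 A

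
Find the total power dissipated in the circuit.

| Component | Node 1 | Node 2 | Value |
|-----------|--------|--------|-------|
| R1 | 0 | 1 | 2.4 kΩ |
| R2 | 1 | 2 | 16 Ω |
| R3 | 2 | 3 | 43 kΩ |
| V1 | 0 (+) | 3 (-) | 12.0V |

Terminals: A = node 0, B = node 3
Nodal analysis, taking node 3 as the 0 V reference.
Source V1 fixes V_0 = 12 V.
KCL at each unknown node (sum of currents leaving = 0; resistances in Ω):
  Node 1: (V_1 - 12)/2400 + (V_1 - V_2)/16 = 0
  Node 2: (V_2 - V_1)/16 + (V_2 - 0)/43000 = 0
Collecting terms (coefficients in siemens):
  0.06292·V_1 - 0.0625·V_2 = 0.005
  0.06252·V_2 - 0.0625·V_1 = 0
Determinant D = (0.06292)(0.06252) - (-0.0625)(-0.0625) = 0.0000275
V_1 = [(0.005)(0.06252) - (-0.0625)(0)]/D = 11.37 V
V_2 = [(0.06292)(0) - (0.005)(-0.0625)]/D = 11.36 V
Power in each resistor, P = (ΔV)²/R:
  P_R1 = (12 - 11.37)²/2400 = 0.0001676 W
  P_R2 = (11.37 - 11.36)²/16 = 0.000001117 W
  P_R3 = (11.36 - 0)²/43000 = 0.003002 W
P_total = P_R1 + P_R2 + P_R3 = 0.003171 W

Final answer: 0.003171 W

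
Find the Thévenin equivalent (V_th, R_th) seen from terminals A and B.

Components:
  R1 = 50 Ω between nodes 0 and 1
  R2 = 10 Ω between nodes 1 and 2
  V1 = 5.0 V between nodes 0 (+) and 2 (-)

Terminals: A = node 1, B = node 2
Step 1 — V_th is the open-circuit voltage V_A - V_B (nothing connected across the terminals).
Nodal analysis, taking node 2 as the 0 V reference.
Source V1 fixes V_0 = 5 V.
KCL at each unknown node (sum of currents leaving = 0; resistances in Ω):
  Node 1: (V_1 - 5)/50 + (V_1 - 0)/10 = 0
Collecting terms: 0.12 × V_1 = 0.1  =>  V_1 = 0.8333 V
V_th = V_1 - V_2 = 0.8333 - 0 = 0.8333 V
Step 2 — R_th: zero the source — replace V1 by a short circuit (node 2 merges into node 0) — and find the resistance seen between A (node 1) and B (node 0).
Reduce the network between node 1 (A) and node 0 (B) by series/parallel combination:
  Rp1 = R1 ‖ R2 (parallel, both between nodes 0 and 1) = 1/(1/50 + 1/10) = 8.333 Ω
R_th = 8.333 Ω

Final answer: V_th = 0.8333 V, R_th = 8.333 Ω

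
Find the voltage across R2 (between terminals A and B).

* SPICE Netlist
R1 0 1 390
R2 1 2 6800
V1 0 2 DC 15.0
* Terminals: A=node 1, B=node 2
R1 and R2 are in series across V1 (node 0 → node 1 → node 2), and the output A–B is taken across R2, so this is a voltage divider.
Series current: I = V1/(R1 + R2) = 15/(390 + 6800) = 15/7190 = 0.002086 A
V_R2 = I × R2 = V1 × R2/(R1 + R2) = 15 × 6800/7190 = 14.19 V

Final answer: 14.19 V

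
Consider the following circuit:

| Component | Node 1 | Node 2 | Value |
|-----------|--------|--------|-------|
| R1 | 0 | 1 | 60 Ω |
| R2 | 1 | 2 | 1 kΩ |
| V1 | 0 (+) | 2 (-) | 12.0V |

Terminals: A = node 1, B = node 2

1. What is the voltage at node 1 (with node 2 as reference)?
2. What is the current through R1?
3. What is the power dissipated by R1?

Nodal analysis, taking node 2 as the 0 V reference.
Source V1 fixes V_0 = 12 V.
KCL at each unknown node (sum of currents leaving = 0; resistances in Ω):
  Node 1: (V_1 - 12)/60 + (V_1 - 0)/1000 = 0
Collecting terms: 0.01767 × V_1 = 0.2  =>  V_1 = 11.32 V
Part 1:
  Read off the nodal solution: V_1 = 11.32 V
Part 2:
  I_R1 = (V_0 - V_1)/R1 = (12 - 11.32)/60 = 0.01132 A
  Magnitude: I_R1 = 0.01132 A
Part 3:
  I_R1 = (V_0 - V_1)/R1 = (12 - 11.32)/60 = 0.01132 A
  P_R1 = I_R1² × R1 = (0.01132)² × 60 = 0.00769 W

Final answers:
1. V_1 = 11.32 V
2. I_R1 = 0.01132 A
3. P_R1 = 0.00769 W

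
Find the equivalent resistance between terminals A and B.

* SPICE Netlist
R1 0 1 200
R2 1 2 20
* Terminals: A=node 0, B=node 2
Reduce the network between node 0 (A) and node 2 (B) by series/parallel combination:
  Rs1 = R1 + R2 (series, joined only at node 1) = 200 + 20 = 220 Ω
R_eq = 220 Ω

Final answer: 220 Ω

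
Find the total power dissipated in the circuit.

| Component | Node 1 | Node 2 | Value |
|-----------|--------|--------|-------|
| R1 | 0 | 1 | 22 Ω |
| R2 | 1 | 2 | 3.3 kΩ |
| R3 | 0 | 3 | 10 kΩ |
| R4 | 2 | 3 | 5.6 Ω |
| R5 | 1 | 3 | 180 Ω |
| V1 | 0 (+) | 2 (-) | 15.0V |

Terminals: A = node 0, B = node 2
Nodal analysis, taking node 2 as the 0 V reference.
Source V1 fixes V_0 = 15 V.
KCL at each unknown node (sum of currents leaving = 0; resistances in Ω):
  Node 1: (V_1 - 15)/22 + (V_1 - 0)/3300 + (V_1 - V_3)/180 = 0
  Node 3: (V_3 - 15)/10000 + (V_3 - 0)/5.6 + (V_3 - V_1)/180 = 0
Collecting terms (coefficients in siemens):
  0.05131·V_1 - 0.005556·V_3 = 0.6818
  0.1842·V_3 - 0.005556·V_1 = 0.0015
Determinant D = (0.05131)(0.1842) - (-0.005556)(-0.005556) = 0.009422
V_1 = [(0.6818)(0.1842) - (-0.005556)(0.0015)]/D = 13.33 V
V_3 = [(0.05131)(0.0015) - (0.6818)(-0.005556)]/D = 0.4102 V
Power in each resistor, P = (ΔV)²/R:
  P_R1 = (15 - 13.33)²/22 = 0.1265 W
  P_R2 = (13.33 - 0)²/3300 = 0.05386 W
  P_R3 = (15 - 0.4102)²/10000 = 0.02129 W
  P_R4 = (0 - 0.4102)²/5.6 = 0.03004 W
  P_R5 = (13.33 - 0.4102)²/180 = 0.9276 W
P_total = P_R1 + P_R2 + P_R3 + P_R4 + P_R5 = 1.159 W

Final answer: 1.159 W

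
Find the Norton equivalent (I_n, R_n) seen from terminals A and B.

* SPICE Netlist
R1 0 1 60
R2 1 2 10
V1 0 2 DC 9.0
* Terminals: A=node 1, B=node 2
Find the Thévenin equivalent first; then I_n = V_th/R_th and R_n = R_th.
Step 1 — V_th is the open-circuit voltage V_A - V_B (nothing connected across the terminals).
Nodal analysis, taking node 2 as the 0 V reference.
Source V1 fixes V_0 = 9 V.
KCL at each unknown node (sum of currents leaving = 0; resistances in Ω):
  Node 1: (V_1 - 9)/60 + (V_1 - 0)/10 = 0
Collecting terms: 0.1167 × V_1 = 0.15  =>  V_1 = 1.286 V
V_th = V_1 - V_2 = 1.286 - 0 = 1.286 V
Step 2 — R_th: zero the source — replace V1 by a short circuit (node 2 merges into node 0) — and find the resistance seen between A (node 1) and B (node 0).
Reduce the network between node 1 (A) and node 0 (B) by series/parallel combination:
  Rp1 = R1 ‖ R2 (parallel, both between nodes 0 and 1) = 1/(1/60 + 1/10) = 8.571 Ω
R_th = 8.571 Ω
I_n = V_th/R_th = 1.286/8.571 = 0.15 A, and R_n = R_th = 8.571 Ω

Final answer: I_n = 0.15 A, R_n = 8.571 Ω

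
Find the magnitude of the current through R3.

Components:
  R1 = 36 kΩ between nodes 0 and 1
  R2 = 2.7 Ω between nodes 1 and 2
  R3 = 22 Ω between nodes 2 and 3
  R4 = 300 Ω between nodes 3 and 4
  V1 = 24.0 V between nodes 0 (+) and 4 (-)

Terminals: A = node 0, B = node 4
Nodal analysis, taking node 4 as the 0 V reference.
Source V1 fixes V_0 = 24 V.
KCL at each unknown node (sum of currents leaving = 0; resistances in Ω):
  Node 1: (V_1 - 24)/36000 + (V_1 - V_2)/2.7 = 0
  Node 2: (V_2 - V_1)/2.7 + (V_2 - V_3)/22 = 0
  Node 3: (V_3 - V_2)/22 + (V_3 - 0)/300 = 0
Collecting terms (coefficients in siemens):
  0.3704·V_1 - 0.3704·V_2 = 0.0006667
  0.4158·V_2 - 0.3704·V_1 - 0.04545·V_3 = 0
  0.04879·V_3 - 0.04545·V_2 = 0
Solving these 3 simultaneous equations (Gaussian elimination) gives:
  V_1 = 0.2145 V, V_2 = 0.2127 V, V_3 = 0.1982 V
I_R3 = (V_2 - V_3)/R3 = (0.2127 - 0.1982)/22 = 0.0006607 A
|I_R3| = 0.0006607 A

Final answer: |I_R3| = 0.0006607 A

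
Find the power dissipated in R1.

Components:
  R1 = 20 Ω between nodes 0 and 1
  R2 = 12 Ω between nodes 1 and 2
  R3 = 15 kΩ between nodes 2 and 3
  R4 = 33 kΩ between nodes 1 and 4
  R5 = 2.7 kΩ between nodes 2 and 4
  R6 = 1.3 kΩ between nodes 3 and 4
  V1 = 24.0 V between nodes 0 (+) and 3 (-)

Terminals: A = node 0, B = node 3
Nodal analysis, taking node 3 as the 0 V reference.
Source V1 fixes V_0 = 24 V.
KCL at each unknown node (sum of currents leaving = 0; resistances in Ω):
  Node 1: (V_1 - 24)/20 + (V_1 - V_2)/12 + (V_1 - V_4)/33000 = 0
  Node 2: (V_2 - V_1)/12 + (V_2 - 0)/15000 + (V_2 - V_4)/2700 = 0
  Node 4: (V_4 - V_1)/33000 + (V_4 - V_2)/2700 + (V_4 - 0)/1300 = 0
Collecting terms (coefficients in siemens):
  0.1334·V_1 - 0.08333·V_2 - 0.0000303·V_4 = 1.2
  0.08377·V_2 - 0.08333·V_1 - 0.0003704·V_4 = 0
  0.00117·V_4 - 0.0000303·V_1 - 0.0003704·V_2 = 0
Solving these 3 simultaneous equations (Gaussian elimination) gives:
  V_1 = 23.84 V, V_2 = 23.75 V, V_4 = 8.138 V
I_R1 = (V_0 - V_1)/R1 = (24 - 23.84)/20 = 0.007844 A
P_R1 = I_R1² × R1 = (0.007844)² × 20 = 0.00123 W

Final answer: 0.00123 W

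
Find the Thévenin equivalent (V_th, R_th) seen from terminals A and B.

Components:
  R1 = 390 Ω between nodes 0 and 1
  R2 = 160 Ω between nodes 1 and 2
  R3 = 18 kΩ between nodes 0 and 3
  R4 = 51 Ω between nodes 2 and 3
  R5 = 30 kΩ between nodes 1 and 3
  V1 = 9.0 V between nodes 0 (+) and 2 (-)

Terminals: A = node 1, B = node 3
Step 1 — V_th is the open-circuit voltage V_A - V_B (nothing connected across the terminals).
Nodal analysis, taking node 2 as the 0 V reference.
Source V1 fixes V_0 = 9 V.
KCL at each unknown node (sum of currents leaving = 0; resistances in Ω):
  Node 1: (V_1 - 9)/390 + (V_1 - 0)/160 + (V_1 - V_3)/30000 = 0
  Node 3: (V_3 - 9)/18000 + (V_3 - 0)/51 + (V_3 - V_1)/30000 = 0
Collecting terms (coefficients in siemens):
  0.008847·V_1 - 0.00003333·V_3 = 0.02308
  0.0197·V_3 - 0.00003333·V_1 = 0.0005
Determinant D = (0.008847)(0.0197) - (-0.00003333)(-0.00003333) = 0.0001743
V_1 = [(0.02308)(0.0197) - (-0.00003333)(0.0005)]/D = 2.608 V
V_3 = [(0.008847)(0.0005) - (0.02308)(-0.00003333)]/D = 0.0298 V
V_th = V_1 - V_3 = 2.608 - 0.0298 = 2.579 V
Step 2 — R_th: zero the source — replace V1 by a short circuit (node 2 merges into node 0) — and find the resistance seen between A (node 1) and B (node 3).
Reduce the network between node 1 (A) and node 3 (B) by series/parallel combination:
  Rp1 = R1 ‖ R2 (parallel, both between nodes 0 and 1) = 1/(1/390 + 1/160) = 113.5 Ω
  Rp2 = R3 ‖ R4 (parallel, both between nodes 0 and 3) = 1/(1/18000 + 1/51) = 50.86 Ω
  Rs1 = Rp1 + Rp2 (series, joined only at node 0) = 113.5 + 50.86 = 164.3 Ω
  Rp3 = R5 ‖ Rs1 (parallel, both between nodes 1 and 3) = 1/(1/30000 + 1/164.3) = 163.4 Ω
R_th = 163.4 Ω

Final answer: V_th = 2.579 V, R_th = 163.4 Ω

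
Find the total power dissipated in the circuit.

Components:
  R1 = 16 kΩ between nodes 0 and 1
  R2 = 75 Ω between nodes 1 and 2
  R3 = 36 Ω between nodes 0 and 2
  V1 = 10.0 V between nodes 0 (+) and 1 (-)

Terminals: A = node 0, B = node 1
Nodal analysis, taking node 1 as the 0 V reference.
Source V1 fixes V_0 = 10 V.
KCL at each unknown node (sum of currents leaving = 0; resistances in Ω):
  Node 2: (V_2 - 0)/75 + (V_2 - 10)/36 = 0
Collecting terms: 0.04111 × V_2 = 0.2778  =>  V_2 = 6.757 V
Power in each resistor, P = (ΔV)²/R:
  P_R1 = (10 - 0)²/16000 = 0.00625 W
  P_R2 = (0 - 6.757)²/75 = 0.6087 W
  P_R3 = (10 - 6.757)²/36 = 0.2922 W
P_total = P_R1 + P_R2 + P_R3 = 0.9072 W

Final answer: 0.9072 W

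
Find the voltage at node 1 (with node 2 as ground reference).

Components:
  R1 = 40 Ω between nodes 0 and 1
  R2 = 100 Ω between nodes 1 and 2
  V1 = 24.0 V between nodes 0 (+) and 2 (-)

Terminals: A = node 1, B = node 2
Nodal analysis, taking node 2 as the 0 V reference.
Source V1 fixes V_0 = 24 V.
KCL at each unknown node (sum of currents leaving = 0; resistances in Ω):
  Node 1: (V_1 - 24)/40 + (V_1 - 0)/100 = 0
Collecting terms: 0.035 × V_1 = 0.6  =>  V_1 = 17.14 V
The requested potential is V_1 = 17.14 V.

Final answer: V_1 = 17.14 V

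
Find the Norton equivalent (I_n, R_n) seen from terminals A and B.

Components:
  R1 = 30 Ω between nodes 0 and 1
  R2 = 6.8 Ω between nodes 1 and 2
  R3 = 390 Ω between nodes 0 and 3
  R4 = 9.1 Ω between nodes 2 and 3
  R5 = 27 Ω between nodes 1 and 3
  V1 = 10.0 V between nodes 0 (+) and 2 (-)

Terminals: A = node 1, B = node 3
Find the Thévenin equivalent first; then I_n = V_th/R_th and R_n = R_th.
Step 1 — V_th is the open-circuit voltage V_A - V_B (nothing connected across the terminals).
Nodal analysis, taking node 2 as the 0 V reference.
Source V1 fixes V_0 = 10 V.
KCL at each unknown node (sum of currents leaving = 0; resistances in Ω):
  Node 1: (V_1 - 10)/30 + (V_1 - 0)/6.8 + (V_1 - V_3)/27 = 0
  Node 3: (V_3 - 10)/390 + (V_3 - 0)/9.1 + (V_3 - V_1)/27 = 0
Collecting terms (coefficients in siemens):
  0.2174·V_1 - 0.03704·V_3 = 0.3333
  0.1495·V_3 - 0.03704·V_1 = 0.02564
Determinant D = (0.2174)(0.1495) - (-0.03704)(-0.03704) = 0.03113
V_1 = [(0.3333)(0.1495) - (-0.03704)(0.02564)]/D = 1.631 V
V_3 = [(0.2174)(0.02564) - (0.3333)(-0.03704)]/D = 0.5756 V
V_th = V_1 - V_3 = 1.631 - 0.5756 = 1.055 V
Step 2 — R_th: zero the source — replace V1 by a short circuit (node 2 merges into node 0) — and find the resistance seen between A (node 1) and B (node 3).
Reduce the network between node 1 (A) and node 3 (B) by series/parallel combination:
  Rp1 = R1 ‖ R2 (parallel, both between nodes 0 and 1) = 1/(1/30 + 1/6.8) = 5.543 Ω
  Rp2 = R3 ‖ R4 (parallel, both between nodes 0 and 3) = 1/(1/390 + 1/9.1) = 8.893 Ω
  Rs1 = Rp1 + Rp2 (series, joined only at node 0) = 5.543 + 8.893 = 14.44 Ω
  Rp3 = R5 ‖ Rs1 (parallel, both between nodes 1 and 3) = 1/(1/27 + 1/14.44) = 9.407 Ω
R_th = 9.407 Ω
I_n = V_th/R_th = 1.055/9.407 = 0.1122 A, and R_n = R_th = 9.407 Ω

Final answer: I_n = 0.1122 A, R_n = 9.407 Ω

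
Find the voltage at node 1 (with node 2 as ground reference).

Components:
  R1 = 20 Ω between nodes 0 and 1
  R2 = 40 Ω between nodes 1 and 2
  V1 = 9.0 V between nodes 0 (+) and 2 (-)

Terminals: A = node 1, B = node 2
Nodal analysis, taking node 2 as the 0 V reference.
Source V1 fixes V_0 = 9 V.
KCL at each unknown node (sum of currents leaving = 0; resistances in Ω):
  Node 1: (V_1 - 9)/20 + (V_1 - 0)/40 = 0
Collecting terms: 0.075 × V_1 = 0.45  =>  V_1 = 6 V
The requested potential is V_1 = 6 V.

Final answer: V_1 = 6 V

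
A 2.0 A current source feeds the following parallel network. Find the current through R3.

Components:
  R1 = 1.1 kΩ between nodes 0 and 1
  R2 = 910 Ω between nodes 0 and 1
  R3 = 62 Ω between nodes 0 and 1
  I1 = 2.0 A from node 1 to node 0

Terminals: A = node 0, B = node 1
All resistors sit directly between nodes 0 and 1, so they are in parallel and share one voltage V; the full source current 2 A splits among them.
1/R_par = 1/1100 + 1/910 + 1/62 = 0.01814 S  =>  R_par = 55.14 Ω
V = I × R_par = 2 × 55.14 = 110.3 V
I_R3 = V/R3 = 110.3/62 = 1.779 A

Final answer: 1.779 A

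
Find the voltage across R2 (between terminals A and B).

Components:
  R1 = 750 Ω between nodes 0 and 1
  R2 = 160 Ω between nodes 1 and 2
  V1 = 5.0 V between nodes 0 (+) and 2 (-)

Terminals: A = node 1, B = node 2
R1 and R2 are in series across V1 (node 0 → node 1 → node 2), and the output A–B is taken across R2, so this is a voltage divider.
Series current: I = V1/(R1 + R2) = 5/(750 + 160) = 5/910 = 0.005495 A
V_R2 = I × R2 = V1 × R2/(R1 + R2) = 5 × 160/910 = 0.8791 V

Final answer: 0.8791 V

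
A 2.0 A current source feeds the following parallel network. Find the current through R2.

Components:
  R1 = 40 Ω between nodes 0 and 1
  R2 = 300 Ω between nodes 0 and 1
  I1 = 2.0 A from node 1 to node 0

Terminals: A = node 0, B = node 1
All resistors sit directly between nodes 0 and 1, so they are in parallel and share one voltage V; the full source current 2 A splits among them.
1/R_par = 1/40 + 1/300 = 0.02833 S  =>  R_par = 35.29 Ω
V = I × R_par = 2 × 35.29 = 70.59 V
I_R2 = V/R2 = 70.59/300 = 0.2353 A

Final answer: 0.2353 A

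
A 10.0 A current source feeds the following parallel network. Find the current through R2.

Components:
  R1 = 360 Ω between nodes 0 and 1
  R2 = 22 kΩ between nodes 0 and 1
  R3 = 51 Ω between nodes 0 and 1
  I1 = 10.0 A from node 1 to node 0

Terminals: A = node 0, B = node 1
All resistors sit directly between nodes 0 and 1, so they are in parallel and share one voltage V; the full source current 10 A splits among them.
1/R_par = 1/360 + 1/22000 + 1/51 = 0.02243 S  =>  R_par = 44.58 Ω
V = I × R_par = 10 × 44.58 = 445.8 V
I_R2 = V/R2 = 445.8/22000 = 0.02026 A

Final answer: 0.02026 A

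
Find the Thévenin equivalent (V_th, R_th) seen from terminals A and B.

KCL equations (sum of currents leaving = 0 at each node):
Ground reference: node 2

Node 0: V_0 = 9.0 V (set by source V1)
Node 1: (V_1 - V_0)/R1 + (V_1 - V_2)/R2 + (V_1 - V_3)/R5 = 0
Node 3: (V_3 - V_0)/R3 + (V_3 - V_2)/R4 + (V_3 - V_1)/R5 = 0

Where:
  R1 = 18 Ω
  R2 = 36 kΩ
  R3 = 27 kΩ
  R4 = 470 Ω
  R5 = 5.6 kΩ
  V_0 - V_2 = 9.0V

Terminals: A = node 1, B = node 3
Step 1 — V_th is the open-circuit voltage V_A - V_B (nothing connected across the terminals).
Nodal analysis, taking node 2 as the 0 V reference.
Source V1 fixes V_0 = 9 V.
KCL at each unknown node (sum of currents leaving = 0; resistances in Ω):
  Node 1: (V_1 - 9)/18 + (V_1 - 0)/36000 + (V_1 - V_3)/5600 = 0
  Node 3: (V_3 - 9)/27000 + (V_3 - 0)/470 + (V_3 - V_1)/5600 = 0
Collecting terms (coefficients in siemens):
  0.05576·V_1 - 0.0001786·V_3 = 0.5
  0.002343·V_3 - 0.0001786·V_1 = 0.0003333
Determinant D = (0.05576)(0.002343) - (-0.0001786)(-0.0001786) = 0.0001306
V_1 = [(0.5)(0.002343) - (-0.0001786)(0.0003333)]/D = 8.969 V
V_3 = [(0.05576)(0.0003333) - (0.5)(-0.0001786)]/D = 0.8258 V
V_th = V_1 - V_3 = 8.969 - 0.8258 = 8.144 V
Step 2 — R_th: zero the source — replace V1 by a short circuit (node 2 merges into node 0) — and find the resistance seen between A (node 1) and B (node 3).
Reduce the network between node 1 (A) and node 3 (B) by series/parallel combination:
  Rp1 = R1 ‖ R2 (parallel, both between nodes 0 and 1) = 1/(1/18 + 1/36000) = 17.99 Ω
  Rp2 = R3 ‖ R4 (parallel, both between nodes 0 and 3) = 1/(1/27000 + 1/470) = 462 Ω
  Rs1 = Rp1 + Rp2 (series, joined only at node 0) = 17.99 + 462 = 479.9 Ω
  Rp3 = R5 ‖ Rs1 (parallel, both between nodes 1 and 3) = 1/(1/5600 + 1/479.9) = 442.1 Ω
R_th = 442.1 Ω

Final answer: V_th = 8.144 V, R_th = 442.1 Ω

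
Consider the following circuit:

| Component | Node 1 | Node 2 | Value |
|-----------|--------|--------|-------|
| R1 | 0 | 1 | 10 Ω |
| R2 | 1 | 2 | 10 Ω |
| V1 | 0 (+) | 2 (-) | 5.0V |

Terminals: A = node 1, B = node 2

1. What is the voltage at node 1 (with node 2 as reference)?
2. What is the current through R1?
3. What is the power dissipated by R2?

Nodal analysis, taking node 2 as the 0 V reference.
Source V1 fixes V_0 = 5 V.
KCL at each unknown node (sum of currents leaving = 0; resistances in Ω):
  Node 1: (V_1 - 5)/10 + (V_1 - 0)/10 = 0
Collecting terms: 0.2 × V_1 = 0.5  =>  V_1 = 2.5 V
Part 1:
  Read off the nodal solution: V_1 = 2.5 V
Part 2:
  I_R1 = (V_0 - V_1)/R1 = (5 - 2.5)/10 = 0.25 A
  Magnitude: I_R1 = 0.25 A
Part 3:
  I_R2 = (V_1 - V_2)/R2 = (2.5 - 0)/10 = 0.25 A
  P_R2 = I_R2² × R2 = (0.25)² × 10 = 0.625 W

Final answers:
1. V_1 = 2.5 V
2. I_R1 = 0.25 A
3. P_R2 = 0.625 W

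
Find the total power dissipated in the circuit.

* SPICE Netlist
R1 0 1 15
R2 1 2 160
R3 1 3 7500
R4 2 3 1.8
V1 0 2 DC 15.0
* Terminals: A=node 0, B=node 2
Nodal analysis, taking node 2 as the 0 V reference.
Source V1 fixes V_0 = 15 V.
KCL at each unknown node (sum of currents leaving = 0; resistances in Ω):
  Node 1: (V_1 - 15)/15 + (V_1 - 0)/160 + (V_1 - V_3)/7500 = 0
  Node 3: (V_3 - V_1)/7500 + (V_3 - 0)/1.8 = 0
Collecting terms (coefficients in siemens):
  0.07305·V_1 - 0.0001333·V_3 = 1
  0.5557·V_3 - 0.0001333·V_1 = 0
Determinant D = (0.07305)(0.5557) - (-0.0001333)(-0.0001333) = 0.04059
V_1 = [(1)(0.5557) - (-0.0001333)(0)]/D = 13.69 V
V_3 = [(0.07305)(0) - (1)(-0.0001333)]/D = 0.003285 V
Power in each resistor, P = (ΔV)²/R:
  P_R1 = (15 - 13.69)²/15 = 0.1145 W
  P_R2 = (13.69 - 0)²/160 = 1.171 W
  P_R3 = (13.69 - 0.003285)²/7500 = 0.02497 W
  P_R4 = (0 - 0.003285)²/1.8 = 0.000005994 W
P_total = P_R1 + P_R2 + P_R3 + P_R4 = 1.311 W

Final answer: 1.311 W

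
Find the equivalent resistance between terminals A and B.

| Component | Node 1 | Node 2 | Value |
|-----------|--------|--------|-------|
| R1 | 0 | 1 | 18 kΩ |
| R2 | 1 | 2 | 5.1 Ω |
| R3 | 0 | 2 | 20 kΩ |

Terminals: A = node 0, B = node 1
Reduce the network between node 0 (A) and node 1 (B) by series/parallel combination:
  Rs1 = R3 + R2 (series, joined only at node 2) = 20000 + 5.1 = 20010 Ω
  Rp1 = R1 ‖ Rs1 (parallel, both between nodes 0 and 1) = 1/(1/18000 + 1/20010) = 9475 Ω
R_eq = 9.475 kΩ

Final answer: 9.475 kΩ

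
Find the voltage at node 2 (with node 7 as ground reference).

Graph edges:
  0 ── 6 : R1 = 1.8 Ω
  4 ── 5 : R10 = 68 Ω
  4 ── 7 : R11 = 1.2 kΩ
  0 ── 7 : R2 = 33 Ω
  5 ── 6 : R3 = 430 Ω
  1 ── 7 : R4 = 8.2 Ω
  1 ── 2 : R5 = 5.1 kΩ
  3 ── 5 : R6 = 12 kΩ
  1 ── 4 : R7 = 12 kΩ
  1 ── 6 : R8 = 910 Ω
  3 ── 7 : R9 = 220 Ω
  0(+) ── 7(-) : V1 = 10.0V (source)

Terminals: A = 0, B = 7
Nodal analysis, taking node 7 as the 0 V reference.
Source V1 fixes V_0 = 10 V.
KCL at each unknown node (sum of currents leaving = 0; resistances in Ω):
  Node 1: (V_1 - 0)/8.2 + (V_1 - V_2)/5100 + (V_1 - V_4)/12000 + (V_1 - V_6)/910 = 0
  Node 2: (V_2 - V_1)/5100 = 0
  Node 3: (V_3 - V_5)/12000 + (V_3 - 0)/220 = 0
  Node 4: (V_4 - V_1)/12000 + (V_4 - V_5)/68 + (V_4 - 0)/1200 = 0
  Node 5: (V_5 - V_6)/430 + (V_5 - V_3)/12000 + (V_5 - V_4)/68 = 0
  Node 6: (V_6 - 10)/1.8 + (V_6 - V_5)/430 + (V_6 - V_1)/910 = 0
Collecting terms (coefficients in siemens):
  0.1233·V_1 - 0.0001961·V_2 - 0.00008333·V_4 - 0.001099·V_6 = 0
  0.0001961·V_2 - 0.0001961·V_1 = 0
  0.004629·V_3 - 0.00008333·V_5 = 0
  0.01562·V_4 - 0.00008333·V_1 - 0.01471·V_5 = 0
  0.01711·V_5 - 0.00008333·V_3 - 0.01471·V_4 - 0.002326·V_6 = 0
  0.559·V_6 - 0.001099·V_1 - 0.002326·V_5 = 5.556
Solving these 6 simultaneous equations (Gaussian elimination) gives:
  V_1 = 0.09348 V, V_2 = 0.09348 V, V_3 = 0.1277 V, V_4 = 6.675 V
  V_5 = 7.091 V, V_6 = 9.968 V
The requested potential is V_2 = 0.09348 V.

Final answer: V_2 = 0.09348 V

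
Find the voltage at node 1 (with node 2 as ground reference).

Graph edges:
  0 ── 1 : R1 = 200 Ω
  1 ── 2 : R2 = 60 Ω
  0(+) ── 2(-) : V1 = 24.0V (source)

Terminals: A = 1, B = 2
Nodal analysis, taking node 2 as the 0 V reference.
Source V1 fixes V_0 = 24 V.
KCL at each unknown node (sum of currents leaving = 0; resistances in Ω):
  Node 1: (V_1 - 24)/200 + (V_1 - 0)/60 = 0
Collecting terms: 0.02167 × V_1 = 0.12  =>  V_1 = 5.538 V
The requested potential is V_1 = 5.538 V.

Final answer: V_1 = 5.538 V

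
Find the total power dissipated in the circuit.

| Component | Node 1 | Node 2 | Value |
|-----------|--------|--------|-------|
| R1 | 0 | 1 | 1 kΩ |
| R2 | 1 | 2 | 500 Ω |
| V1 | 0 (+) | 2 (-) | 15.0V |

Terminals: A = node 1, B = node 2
Nodal analysis, taking node 2 as the 0 V reference.
Source V1 fixes V_0 = 15 V.
KCL at each unknown node (sum of currents leaving = 0; resistances in Ω):
  Node 1: (V_1 - 15)/1000 + (V_1 - 0)/500 = 0
Collecting terms: 0.003 × V_1 = 0.015  =>  V_1 = 5 V
Power in each resistor, P = (ΔV)²/R:
  P_R1 = (15 - 5)²/1000 = 0.1 W
  P_R2 = (5 - 0)²/500 = 0.05 W
P_total = P_R1 + P_R2 = 0.15 W

Final answer: 0.15 W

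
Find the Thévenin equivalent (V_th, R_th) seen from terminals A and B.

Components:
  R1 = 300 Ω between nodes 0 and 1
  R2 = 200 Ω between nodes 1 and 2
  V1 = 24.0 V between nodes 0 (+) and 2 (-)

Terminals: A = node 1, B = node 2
Step 1 — V_th is the open-circuit voltage V_A - V_B (nothing connected across the terminals).
Nodal analysis, taking node 2 as the 0 V reference.
Source V1 fixes V_0 = 24 V.
KCL at each unknown node (sum of currents leaving = 0; resistances in Ω):
  Node 1: (V_1 - 24)/300 + (V_1 - 0)/200 = 0
Collecting terms: 0.008333 × V_1 = 0.08  =>  V_1 = 9.6 V
V_th = V_1 - V_2 = 9.6 - 0 = 9.6 V
Step 2 — R_th: zero the source — replace V1 by a short circuit (node 2 merges into node 0) — and find the resistance seen between A (node 1) and B (node 0).
Reduce the network between node 1 (A) and node 0 (B) by series/parallel combination:
  Rp1 = R1 ‖ R2 (parallel, both between nodes 0 and 1) = 1/(1/300 + 1/200) = 120 Ω
R_th = 120 Ω

Final answer: V_th = 9.6 V, R_th = 120 Ω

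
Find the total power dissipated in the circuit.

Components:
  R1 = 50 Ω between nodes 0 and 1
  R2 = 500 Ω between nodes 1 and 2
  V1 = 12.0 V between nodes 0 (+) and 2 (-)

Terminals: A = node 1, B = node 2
Nodal analysis, taking node 2 as the 0 V reference.
Source V1 fixes V_0 = 12 V.
KCL at each unknown node (sum of currents leaving = 0; resistances in Ω):
  Node 1: (V_1 - 12)/50 + (V_1 - 0)/500 = 0
Collecting terms: 0.022 × V_1 = 0.24  =>  V_1 = 10.91 V
Power in each resistor, P = (ΔV)²/R:
  P_R1 = (12 - 10.91)²/50 = 0.0238 W
  P_R2 = (10.91 - 0)²/500 = 0.238 W
P_total = P_R1 + P_R2 = 0.2618 W

Final answer: 0.2618 W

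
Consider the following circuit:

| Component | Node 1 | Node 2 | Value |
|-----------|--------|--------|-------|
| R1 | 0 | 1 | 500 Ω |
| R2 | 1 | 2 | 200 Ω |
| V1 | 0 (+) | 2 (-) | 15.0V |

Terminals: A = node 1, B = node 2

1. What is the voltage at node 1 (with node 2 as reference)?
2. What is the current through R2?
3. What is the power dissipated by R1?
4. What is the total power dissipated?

Nodal analysis, taking node 2 as the 0 V reference.
Source V1 fixes V_0 = 15 V.
KCL at each unknown node (sum of currents leaving = 0; resistances in Ω):
  Node 1: (V_1 - 15)/500 + (V_1 - 0)/200 = 0
Collecting terms: 0.007 × V_1 = 0.03  =>  V_1 = 4.286 V
Part 1:
  Read off the nodal solution: V_1 = 4.286 V
Part 2:
  I_R2 = (V_1 - V_2)/R2 = (4.286 - 0)/200 = 0.02143 A
  Magnitude: I_R2 = 0.02143 A
Part 3:
  I_R1 = (V_0 - V_1)/R1 = (15 - 4.286)/500 = 0.02143 A
  P_R1 = I_R1² × R1 = (0.02143)² × 500 = 0.2296 W
Part 4:
  Power in each resistor, P = (ΔV)²/R:
    P_R1 = (15 - 4.286)²/500 = 0.2296 W
    P_R2 = (4.286 - 0)²/200 = 0.09184 W
  P_total = P_R1 + P_R2 = 0.3214 W

Final answers:
1. V_1 = 4.286 V
2. I_R2 = 0.02143 A
3. P_R1 = 0.2296 W
4. P_total = 0.3214 W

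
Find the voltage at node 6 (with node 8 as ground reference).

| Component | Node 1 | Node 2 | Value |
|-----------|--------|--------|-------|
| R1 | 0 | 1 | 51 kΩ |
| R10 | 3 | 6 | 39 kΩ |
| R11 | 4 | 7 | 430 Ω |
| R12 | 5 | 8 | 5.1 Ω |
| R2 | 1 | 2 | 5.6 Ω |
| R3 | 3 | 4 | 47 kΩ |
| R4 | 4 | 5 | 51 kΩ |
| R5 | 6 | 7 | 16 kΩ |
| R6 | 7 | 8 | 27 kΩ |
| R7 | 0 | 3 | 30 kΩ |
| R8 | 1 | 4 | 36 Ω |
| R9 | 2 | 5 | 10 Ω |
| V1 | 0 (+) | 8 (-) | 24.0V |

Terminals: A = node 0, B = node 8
Nodal analysis, taking node 8 as the 0 V reference.
Source V1 fixes V_0 = 24 V.
KCL at each unknown node (sum of currents leaving = 0; resistances in Ω):
  Node 1: (V_1 - 24)/51000 + (V_1 - V_2)/5.6 + (V_1 - V_4)/36 = 0
  Node 2: (V_2 - V_1)/5.6 + (V_2 - V_5)/10 = 0
  Node 3: (V_3 - V_4)/47000 + (V_3 - 24)/30000 + (V_3 - V_6)/39000 = 0
  Node 4: (V_4 - V_3)/47000 + (V_4 - V_5)/51000 + (V_4 - V_1)/36 + (V_4 - V_7)/430 = 0
  Node 5: (V_5 - V_4)/51000 + (V_5 - V_2)/10 + (V_5 - 0)/5.1 = 0
  Node 6: (V_6 - V_7)/16000 + (V_6 - V_3)/39000 = 0
  Node 7: (V_7 - V_6)/16000 + (V_7 - 0)/27000 + (V_7 - V_4)/430 = 0
Collecting terms (coefficients in siemens):
  0.2064·V_1 - 0.1786·V_2 - 0.02778·V_4 = 0.0004706
  0.2786·V_2 - 0.1786·V_1 - 0.1·V_5 = 0
  0.00008025·V_3 - 0.00002128·V_4 - 0.00002564·V_6 = 0.0008
  0.03014·V_4 - 0.02778·V_1 - 0.00002128·V_3 - 0.00001961·V_5 - 0.002326·V_7 = 0
  0.2961·V_5 - 0.1·V_2 - 0.00001961·V_4 = 0
  0.00008814·V_6 - 0.00002564·V_3 - 0.0000625·V_7 = 0
  0.002425·V_7 - 0.002326·V_4 - 0.0000625·V_6 = 0
Solving these 7 simultaneous equations (Gaussian elimination) gives:
  V_1 = 0.01858 V, V_2 = 0.01356 V, V_3 = 11.03 V, V_4 = 0.03397 V
  V_5 = 0.004581 V, V_6 = 3.292 V, V_7 = 0.1174 V
The requested potential is V_6 = 3.292 V.

Final answer: V_6 = 3.292 V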